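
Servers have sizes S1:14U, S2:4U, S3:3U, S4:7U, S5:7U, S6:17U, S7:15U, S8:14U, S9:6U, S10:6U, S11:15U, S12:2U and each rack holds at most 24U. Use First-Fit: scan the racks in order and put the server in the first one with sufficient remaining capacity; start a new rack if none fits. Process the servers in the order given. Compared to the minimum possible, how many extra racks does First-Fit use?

1

First-Fit: [14,4,3,2] [7,7,6] [17,6] [15] [14] [15] → 6 racks.
Total size 110U; any packing needs at least ⌈110/24⌉ = 5 racks.
An optimal packing achieves that bound: [17,7] [15,7,2] [15,6,3] [14,6,4] [14] → 5 racks.
Excess: 6 − 5 = 1.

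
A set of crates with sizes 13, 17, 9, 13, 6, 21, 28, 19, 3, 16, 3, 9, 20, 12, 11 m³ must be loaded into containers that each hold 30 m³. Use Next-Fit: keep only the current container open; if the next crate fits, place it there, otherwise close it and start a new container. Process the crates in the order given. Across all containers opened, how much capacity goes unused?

40

Put 13 m³ in container 1; 17 m³ remain.
Put 17 m³ in container 1; 0 m³ remain.
Put 9 m³ in container 2; 21 m³ remain.
Put 13 m³ in container 2; 8 m³ remain.
Put 6 m³ in container 2; 2 m³ remain.
Put 21 m³ in container 3; 9 m³ remain.
Put 28 m³ in container 4; 2 m³ remain.
Put 19 m³ in container 5; 11 m³ remain.
Put 3 m³ in container 5; 8 m³ remain.
Put 16 m³ in container 6; 14 m³ remain.
Put 3 m³ in container 6; 11 m³ remain.
Put 9 m³ in container 6; 2 m³ remain.
Put 20 m³ in container 7; 10 m³ remain.
Put 12 m³ in container 8; 18 m³ remain.
Put 11 m³ in container 8; 7 m³ remain.
8 containers × 30 m³ = 240 m³; used 200 m³; unused 40 m³.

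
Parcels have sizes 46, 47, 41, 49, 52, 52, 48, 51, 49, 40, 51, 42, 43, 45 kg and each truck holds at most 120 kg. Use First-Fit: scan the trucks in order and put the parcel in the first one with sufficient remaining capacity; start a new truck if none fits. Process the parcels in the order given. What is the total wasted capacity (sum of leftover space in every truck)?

184

Put 46 kg in truck 1; 74 kg remain.
Put 47 kg in truck 1; 27 kg remain.
Put 41 kg in truck 2; 79 kg remain.
Put 49 kg in truck 2; 30 kg remain.
Put 52 kg in truck 3; 68 kg remain.
Put 52 kg in truck 3; 16 kg remain.
Put 48 kg in truck 4; 72 kg remain.
Put 51 kg in truck 4; 21 kg remain.
Put 49 kg in truck 5; 71 kg remain.
Put 40 kg in truck 5; 31 kg remain.
Put 51 kg in truck 6; 69 kg remain.
Put 42 kg in truck 6; 27 kg remain.
Put 43 kg in truck 7; 77 kg remain.
Put 45 kg in truck 7; 32 kg remain.
7 trucks × 120 kg = 840 kg; used 656 kg; unused 184 kg.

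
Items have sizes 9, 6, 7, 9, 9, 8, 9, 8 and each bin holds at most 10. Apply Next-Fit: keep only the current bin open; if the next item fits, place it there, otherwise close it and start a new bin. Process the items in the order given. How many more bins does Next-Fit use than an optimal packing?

0

Next-Fit: [9] [6] [7] [9] [9] [8] [9] [8] → 8 bins.
8 items exceed 5 (half the capacity), and no two of those can share a bin, so at least 8 bins are needed.
So 8 is already optimal.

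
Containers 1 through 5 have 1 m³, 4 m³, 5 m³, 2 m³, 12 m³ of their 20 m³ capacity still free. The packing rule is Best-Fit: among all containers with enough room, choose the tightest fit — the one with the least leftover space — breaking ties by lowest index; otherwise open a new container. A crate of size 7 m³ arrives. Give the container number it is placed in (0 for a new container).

Containers with room: container 5 (12 m³).
Tightest fit is container 5 with 12 m³ free.

5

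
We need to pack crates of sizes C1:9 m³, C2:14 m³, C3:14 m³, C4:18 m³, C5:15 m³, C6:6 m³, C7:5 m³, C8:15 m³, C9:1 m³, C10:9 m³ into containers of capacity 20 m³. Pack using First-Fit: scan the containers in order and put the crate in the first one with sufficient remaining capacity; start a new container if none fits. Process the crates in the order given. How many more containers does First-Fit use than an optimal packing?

First-Fit: [9,6,5] [14,1] [14] [18] [15] [15] [9] → 7 containers.
Total size 106 m³; any packing needs at least ⌈106/20⌉ = 6 containers.
An optimal packing achieves that bound: [18,1] [15,5] [15] [14,6] [14] [9,9] → 6 containers.
Excess: 7 − 6 = 1.

1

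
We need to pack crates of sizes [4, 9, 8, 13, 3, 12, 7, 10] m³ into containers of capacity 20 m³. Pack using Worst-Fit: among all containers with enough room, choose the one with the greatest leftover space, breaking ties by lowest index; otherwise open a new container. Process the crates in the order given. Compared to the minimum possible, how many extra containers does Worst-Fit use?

Worst-Fit: [4,9] [8,3,7] [13] [12] [10] → 5 containers.
Total size 66 m³; any packing needs at least ⌈66/20⌉ = 4 containers.
An optimal packing achieves that bound: [13,7] [12,8] [10,9] [4,3] → 4 containers.
Excess: 5 − 4 = 1.

1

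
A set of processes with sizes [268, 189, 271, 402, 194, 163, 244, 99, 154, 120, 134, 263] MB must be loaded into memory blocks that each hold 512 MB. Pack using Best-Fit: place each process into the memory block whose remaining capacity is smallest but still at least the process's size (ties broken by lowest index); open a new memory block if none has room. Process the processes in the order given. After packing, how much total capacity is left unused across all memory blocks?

571

memory block 1: place 268 MB, 244 MB left
memory block 1: place 189 MB, 55 MB left
memory block 2: place 271 MB, 241 MB left
memory block 3: place 402 MB, 110 MB left
memory block 2: place 194 MB, 47 MB left
memory block 4: place 163 MB, 349 MB left
memory block 4: place 244 MB, 105 MB left
memory block 4: place 99 MB, 6 MB left
memory block 5: place 154 MB, 358 MB left
memory block 5: place 120 MB, 238 MB left
memory block 5: place 134 MB, 104 MB left
memory block 6: place 263 MB, 249 MB left
6 memory blocks × 512 MB = 3072 MB; used 2501 MB; unused 571 MB.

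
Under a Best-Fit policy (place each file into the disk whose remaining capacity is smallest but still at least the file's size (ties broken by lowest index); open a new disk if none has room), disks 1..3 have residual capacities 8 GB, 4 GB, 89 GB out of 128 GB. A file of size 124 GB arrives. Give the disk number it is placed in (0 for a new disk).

0

No disk has ≥ 124 GB free, so a new disk is opened.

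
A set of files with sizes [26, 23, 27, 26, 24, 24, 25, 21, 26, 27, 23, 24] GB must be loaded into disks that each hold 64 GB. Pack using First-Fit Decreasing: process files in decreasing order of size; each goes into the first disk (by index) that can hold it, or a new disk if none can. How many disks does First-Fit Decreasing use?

Sorted descending: 27, 27, 26, 26, 26, 25, 24, 24, 24, 23, 23, 21.
Put 27 GB in disk 1; 37 GB remain.
Put 27 GB in disk 1; 10 GB remain.
Put 26 GB in disk 2; 38 GB remain.
Put 26 GB in disk 2; 12 GB remain.
Put 26 GB in disk 3; 38 GB remain.
Put 25 GB in disk 3; 13 GB remain.
Put 24 GB in disk 4; 40 GB remain.
Put 24 GB in disk 4; 16 GB remain.
Put 24 GB in disk 5; 40 GB remain.
Put 23 GB in disk 5; 17 GB remain.
Put 23 GB in disk 6; 41 GB remain.
Put 21 GB in disk 6; 20 GB remain.
Final disks: [27,27] [26,26] [26,25] [24,24] [24,23] [23,21].

6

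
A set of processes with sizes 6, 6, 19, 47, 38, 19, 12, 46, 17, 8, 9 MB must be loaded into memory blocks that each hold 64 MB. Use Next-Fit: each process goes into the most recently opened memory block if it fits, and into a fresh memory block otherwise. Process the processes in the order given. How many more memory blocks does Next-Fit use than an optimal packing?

Next-Fit: [6,6,19] [47] [38,19] [12,46] [17,8,9] → 5 memory blocks.
Total size 227 MB; any packing needs at least ⌈227/64⌉ = 4 memory blocks.
An optimal packing achieves that bound: [47,17] [46,12,6] [38,19,6] [19,9,8] → 4 memory blocks.
Excess: 5 − 4 = 1.

1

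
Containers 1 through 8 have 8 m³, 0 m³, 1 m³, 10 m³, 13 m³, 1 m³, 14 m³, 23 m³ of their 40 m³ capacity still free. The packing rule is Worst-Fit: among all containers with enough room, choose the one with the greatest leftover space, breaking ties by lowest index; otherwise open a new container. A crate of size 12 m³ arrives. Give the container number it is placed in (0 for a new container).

Containers with room: container 5 (13 m³), container 7 (14 m³), container 8 (23 m³).
Most room is container 8 with 23 m³ free.

8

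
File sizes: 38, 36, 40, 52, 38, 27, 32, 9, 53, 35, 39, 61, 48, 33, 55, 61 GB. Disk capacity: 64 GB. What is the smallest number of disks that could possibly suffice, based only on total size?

Total size = 38 + 36 + 40 + 52 + 38 + 27 + 32 + 9 + 53 + 35 + 39 + 61 + 48 + 33 + 55 + 61 = 657 GB.
⌈657 / 64⌉ = 11.

11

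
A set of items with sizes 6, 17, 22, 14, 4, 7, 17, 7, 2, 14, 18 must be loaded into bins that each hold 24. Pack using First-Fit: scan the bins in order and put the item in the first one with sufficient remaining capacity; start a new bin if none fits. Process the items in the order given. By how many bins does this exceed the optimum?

First-Fit: [6,17] [22,2] [14,4] [7,17] [7,14] [18] → 6 bins.
Total size 128; any packing needs at least ⌈128/24⌉ = 6 bins.
So 6 is already optimal.

0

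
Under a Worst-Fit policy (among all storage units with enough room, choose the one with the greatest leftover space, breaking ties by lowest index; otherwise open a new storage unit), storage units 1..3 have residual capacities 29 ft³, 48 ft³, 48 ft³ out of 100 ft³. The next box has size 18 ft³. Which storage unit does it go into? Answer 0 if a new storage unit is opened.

Storage units with room: storage unit 1 (29 ft³), storage unit 2 (48 ft³), storage unit 3 (48 ft³).
Most room is storage unit 2 with 48 ft³ free.

2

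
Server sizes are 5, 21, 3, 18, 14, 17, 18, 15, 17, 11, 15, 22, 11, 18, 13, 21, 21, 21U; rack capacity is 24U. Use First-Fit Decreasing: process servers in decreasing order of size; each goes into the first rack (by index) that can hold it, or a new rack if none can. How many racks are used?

Sorted descending: 22, 21, 21, 21, 21, 18, 18, 18, 17, 17, 15, 15, 14, 13, 11, 11, 5, 3.
22U → rack 1 (remaining 2U)
21U → rack 2 (remaining 3U)
21U → rack 3 (remaining 3U)
21U → rack 4 (remaining 3U)
21U → rack 5 (remaining 3U)
18U → rack 6 (remaining 6U)
18U → rack 7 (remaining 6U)
18U → rack 8 (remaining 6U)
17U → rack 9 (remaining 7U)
17U → rack 10 (remaining 7U)
15U → rack 11 (remaining 9U)
15U → rack 12 (remaining 9U)
14U → rack 13 (remaining 10U)
13U → rack 14 (remaining 11U)
11U → rack 14 (remaining 0U)
11U → rack 15 (remaining 13U)
5U → rack 6 (remaining 1U)
3U → rack 2 (remaining 0U)

15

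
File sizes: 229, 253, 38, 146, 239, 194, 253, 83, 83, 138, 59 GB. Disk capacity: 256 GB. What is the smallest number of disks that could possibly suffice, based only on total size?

Total size = 229 + 253 + 38 + 146 + 239 + 194 + 253 + 83 + 83 + 138 + 59 = 1715 GB.
⌈1715 / 256⌉ = 7.

7 disks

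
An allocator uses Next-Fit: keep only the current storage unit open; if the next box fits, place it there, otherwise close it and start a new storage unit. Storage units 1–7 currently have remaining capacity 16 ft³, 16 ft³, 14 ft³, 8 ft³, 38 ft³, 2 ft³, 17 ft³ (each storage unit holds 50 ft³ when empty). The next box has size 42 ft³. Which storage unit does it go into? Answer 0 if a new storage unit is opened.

0

Next-Fit only looks at storage unit 7, which has 17 ft³ free.
42 ft³ does not fit, so a new storage unit is opened.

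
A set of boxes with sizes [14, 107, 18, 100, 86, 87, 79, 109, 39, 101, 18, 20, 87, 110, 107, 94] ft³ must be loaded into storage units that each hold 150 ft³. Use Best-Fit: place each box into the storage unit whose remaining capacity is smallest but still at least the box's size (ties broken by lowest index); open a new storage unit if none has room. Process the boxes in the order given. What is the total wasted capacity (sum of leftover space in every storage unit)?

14 ft³ → storage unit 1 (remaining 136 ft³)
107 ft³ → storage unit 1 (remaining 29 ft³)
18 ft³ → storage unit 1 (remaining 11 ft³)
100 ft³ → storage unit 2 (remaining 50 ft³)
86 ft³ → storage unit 3 (remaining 64 ft³)
87 ft³ → storage unit 4 (remaining 63 ft³)
79 ft³ → storage unit 5 (remaining 71 ft³)
109 ft³ → storage unit 6 (remaining 41 ft³)
39 ft³ → storage unit 6 (remaining 2 ft³)
101 ft³ → storage unit 7 (remaining 49 ft³)
18 ft³ → storage unit 7 (remaining 31 ft³)
20 ft³ → storage unit 7 (remaining 11 ft³)
87 ft³ → storage unit 8 (remaining 63 ft³)
110 ft³ → storage unit 9 (remaining 40 ft³)
107 ft³ → storage unit 10 (remaining 43 ft³)
94 ft³ → storage unit 11 (remaining 56 ft³)
11 storage units × 150 ft³ = 1650 ft³; used 1176 ft³; unused 474 ft³.

474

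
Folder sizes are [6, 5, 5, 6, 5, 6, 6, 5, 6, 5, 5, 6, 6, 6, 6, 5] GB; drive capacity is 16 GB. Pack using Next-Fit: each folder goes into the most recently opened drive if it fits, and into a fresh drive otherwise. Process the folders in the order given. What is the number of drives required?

6 GB → drive 1 (remaining 10 GB)
5 GB → drive 1 (remaining 5 GB)
5 GB → drive 1 (remaining 0 GB)
6 GB → drive 2 (remaining 10 GB)
5 GB → drive 2 (remaining 5 GB)
6 GB → drive 3 (remaining 10 GB)
6 GB → drive 3 (remaining 4 GB)
5 GB → drive 4 (remaining 11 GB)
6 GB → drive 4 (remaining 5 GB)
5 GB → drive 4 (remaining 0 GB)
5 GB → drive 5 (remaining 11 GB)
6 GB → drive 5 (remaining 5 GB)
6 GB → drive 6 (remaining 10 GB)
6 GB → drive 6 (remaining 4 GB)
6 GB → drive 7 (remaining 10 GB)
5 GB → drive 7 (remaining 5 GB)
Final drives: [6,5,5] [6,5] [6,6] [5,6,5] [5,6] [6,6] [6,5].

7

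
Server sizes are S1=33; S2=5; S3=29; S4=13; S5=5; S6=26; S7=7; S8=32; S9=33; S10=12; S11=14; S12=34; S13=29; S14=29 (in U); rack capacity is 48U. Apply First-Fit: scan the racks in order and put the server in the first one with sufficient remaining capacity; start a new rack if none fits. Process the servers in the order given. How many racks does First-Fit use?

S1 (33U) → rack 1 (remaining 15U)
S2 (5U) → rack 1 (remaining 10U)
S3 (29U) → rack 2 (remaining 19U)
S4 (13U) → rack 2 (remaining 6U)
S5 (5U) → rack 1 (remaining 5U)
S6 (26U) → rack 3 (remaining 22U)
S7 (7U) → rack 3 (remaining 15U)
S8 (32U) → rack 4 (remaining 16U)
S9 (33U) → rack 5 (remaining 15U)
S10 (12U) → rack 3 (remaining 3U)
S11 (14U) → rack 4 (remaining 2U)
S12 (34U) → rack 6 (remaining 14U)
S13 (29U) → rack 7 (remaining 19U)
S14 (29U) → rack 8 (remaining 19U)

8 racks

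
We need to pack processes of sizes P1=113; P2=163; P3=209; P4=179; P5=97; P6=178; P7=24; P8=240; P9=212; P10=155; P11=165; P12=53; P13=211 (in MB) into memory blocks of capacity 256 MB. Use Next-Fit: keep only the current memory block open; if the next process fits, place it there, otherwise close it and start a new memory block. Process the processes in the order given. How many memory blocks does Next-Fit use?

11

P1 (113 MB) → memory block 1 (remaining 143 MB)
P2 (163 MB) → memory block 2 (remaining 93 MB)
P3 (209 MB) → memory block 3 (remaining 47 MB)
P4 (179 MB) → memory block 4 (remaining 77 MB)
P5 (97 MB) → memory block 5 (remaining 159 MB)
P6 (178 MB) → memory block 6 (remaining 78 MB)
P7 (24 MB) → memory block 6 (remaining 54 MB)
P8 (240 MB) → memory block 7 (remaining 16 MB)
P9 (212 MB) → memory block 8 (remaining 44 MB)
P10 (155 MB) → memory block 9 (remaining 101 MB)
P11 (165 MB) → memory block 10 (remaining 91 MB)
P12 (53 MB) → memory block 10 (remaining 38 MB)
P13 (211 MB) → memory block 11 (remaining 45 MB)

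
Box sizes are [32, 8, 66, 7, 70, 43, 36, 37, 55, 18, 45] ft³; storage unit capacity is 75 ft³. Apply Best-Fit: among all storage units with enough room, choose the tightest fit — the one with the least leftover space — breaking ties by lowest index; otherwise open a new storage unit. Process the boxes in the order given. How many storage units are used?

32 ft³ → storage unit 1 (remaining 43 ft³)
8 ft³ → storage unit 1 (remaining 35 ft³)
66 ft³ → storage unit 2 (remaining 9 ft³)
7 ft³ → storage unit 2 (remaining 2 ft³)
70 ft³ → storage unit 3 (remaining 5 ft³)
43 ft³ → storage unit 4 (remaining 32 ft³)
36 ft³ → storage unit 5 (remaining 39 ft³)
37 ft³ → storage unit 5 (remaining 2 ft³)
55 ft³ → storage unit 6 (remaining 20 ft³)
18 ft³ → storage unit 6 (remaining 2 ft³)
45 ft³ → storage unit 7 (remaining 30 ft³)

7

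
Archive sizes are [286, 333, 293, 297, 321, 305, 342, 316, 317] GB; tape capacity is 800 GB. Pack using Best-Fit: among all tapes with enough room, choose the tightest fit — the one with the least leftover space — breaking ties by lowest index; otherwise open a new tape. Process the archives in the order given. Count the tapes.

5

286 GB → tape 1 (remaining 514 GB)
333 GB → tape 1 (remaining 181 GB)
293 GB → tape 2 (remaining 507 GB)
297 GB → tape 2 (remaining 210 GB)
321 GB → tape 3 (remaining 479 GB)
305 GB → tape 3 (remaining 174 GB)
342 GB → tape 4 (remaining 458 GB)
316 GB → tape 4 (remaining 142 GB)
317 GB → tape 5 (remaining 483 GB)
Final tapes: [286,333] [293,297] [321,305] [342,316] [317].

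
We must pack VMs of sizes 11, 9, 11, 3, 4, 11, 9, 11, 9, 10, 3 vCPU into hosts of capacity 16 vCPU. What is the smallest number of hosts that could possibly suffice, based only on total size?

6 hosts

Total size = 11 + 9 + 11 + 3 + 4 + 11 + 9 + 11 + 9 + 10 + 3 = 91 vCPU.
⌈91 / 16⌉ = 6.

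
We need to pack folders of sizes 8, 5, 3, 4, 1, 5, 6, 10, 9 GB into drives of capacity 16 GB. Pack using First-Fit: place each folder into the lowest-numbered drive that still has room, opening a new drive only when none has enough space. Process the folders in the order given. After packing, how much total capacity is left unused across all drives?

8 GB → drive 1 (remaining 8 GB)
5 GB → drive 1 (remaining 3 GB)
3 GB → drive 1 (remaining 0 GB)
4 GB → drive 2 (remaining 12 GB)
1 GB → drive 2 (remaining 11 GB)
5 GB → drive 2 (remaining 6 GB)
6 GB → drive 2 (remaining 0 GB)
10 GB → drive 3 (remaining 6 GB)
9 GB → drive 4 (remaining 7 GB)
4 drives × 16 GB = 64 GB; used 51 GB; unused 13 GB.

13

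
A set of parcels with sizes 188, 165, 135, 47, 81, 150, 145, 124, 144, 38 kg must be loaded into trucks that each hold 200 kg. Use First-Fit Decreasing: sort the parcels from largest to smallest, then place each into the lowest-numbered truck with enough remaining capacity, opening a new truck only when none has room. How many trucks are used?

8 trucks

Sorted descending: 188, 165, 150, 145, 144, 135, 124, 81, 47, 38.
truck 1: place 188 kg, 12 kg left
truck 2: place 165 kg, 35 kg left
truck 3: place 150 kg, 50 kg left
truck 4: place 145 kg, 55 kg left
truck 5: place 144 kg, 56 kg left
truck 6: place 135 kg, 65 kg left
truck 7: place 124 kg, 76 kg left
truck 8: place 81 kg, 119 kg left
truck 3: place 47 kg, 3 kg left
truck 4: place 38 kg, 17 kg left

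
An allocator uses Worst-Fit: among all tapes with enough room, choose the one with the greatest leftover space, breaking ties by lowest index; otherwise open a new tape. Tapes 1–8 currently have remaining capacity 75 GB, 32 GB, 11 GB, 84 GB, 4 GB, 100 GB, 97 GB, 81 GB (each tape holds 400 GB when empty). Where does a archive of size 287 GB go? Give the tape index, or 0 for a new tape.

No tape has ≥ 287 GB free, so a new tape is opened.

0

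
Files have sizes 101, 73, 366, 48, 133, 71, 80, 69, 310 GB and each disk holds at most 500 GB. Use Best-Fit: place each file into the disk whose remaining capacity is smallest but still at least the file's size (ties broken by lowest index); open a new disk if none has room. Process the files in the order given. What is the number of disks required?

disk 1: place 101 GB, 399 GB left
disk 1: place 73 GB, 326 GB left
disk 2: place 366 GB, 134 GB left
disk 2: place 48 GB, 86 GB left
disk 1: place 133 GB, 193 GB left
disk 2: place 71 GB, 15 GB left
disk 1: place 80 GB, 113 GB left
disk 1: place 69 GB, 44 GB left
disk 3: place 310 GB, 190 GB left

3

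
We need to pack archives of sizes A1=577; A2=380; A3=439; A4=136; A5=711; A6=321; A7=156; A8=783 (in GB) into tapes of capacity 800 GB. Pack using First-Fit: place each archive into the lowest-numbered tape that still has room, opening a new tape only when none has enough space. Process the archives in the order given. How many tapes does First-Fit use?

5

A1 (577 GB) → tape 1 (remaining 223 GB)
A2 (380 GB) → tape 2 (remaining 420 GB)
A3 (439 GB) → tape 3 (remaining 361 GB)
A4 (136 GB) → tape 1 (remaining 87 GB)
A5 (711 GB) → tape 4 (remaining 89 GB)
A6 (321 GB) → tape 2 (remaining 99 GB)
A7 (156 GB) → tape 3 (remaining 205 GB)
A8 (783 GB) → tape 5 (remaining 17 GB)
Final tapes: [577,136] [380,321] [439,156] [711] [783].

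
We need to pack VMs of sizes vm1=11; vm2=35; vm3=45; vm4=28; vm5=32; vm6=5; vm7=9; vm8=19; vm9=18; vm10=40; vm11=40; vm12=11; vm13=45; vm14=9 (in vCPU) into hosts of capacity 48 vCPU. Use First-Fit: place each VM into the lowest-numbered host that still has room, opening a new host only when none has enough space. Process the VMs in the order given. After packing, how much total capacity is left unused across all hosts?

37

vm1 (11 vCPU) → host 1 (remaining 37 vCPU)
vm2 (35 vCPU) → host 1 (remaining 2 vCPU)
vm3 (45 vCPU) → host 2 (remaining 3 vCPU)
vm4 (28 vCPU) → host 3 (remaining 20 vCPU)
vm5 (32 vCPU) → host 4 (remaining 16 vCPU)
vm6 (5 vCPU) → host 3 (remaining 15 vCPU)
vm7 (9 vCPU) → host 3 (remaining 6 vCPU)
vm8 (19 vCPU) → host 5 (remaining 29 vCPU)
vm9 (18 vCPU) → host 5 (remaining 11 vCPU)
vm10 (40 vCPU) → host 6 (remaining 8 vCPU)
vm11 (40 vCPU) → host 7 (remaining 8 vCPU)
vm12 (11 vCPU) → host 4 (remaining 5 vCPU)
vm13 (45 vCPU) → host 8 (remaining 3 vCPU)
vm14 (9 vCPU) → host 5 (remaining 2 vCPU)
8 hosts × 48 vCPU = 384 vCPU; used 347 vCPU; unused 37 vCPU.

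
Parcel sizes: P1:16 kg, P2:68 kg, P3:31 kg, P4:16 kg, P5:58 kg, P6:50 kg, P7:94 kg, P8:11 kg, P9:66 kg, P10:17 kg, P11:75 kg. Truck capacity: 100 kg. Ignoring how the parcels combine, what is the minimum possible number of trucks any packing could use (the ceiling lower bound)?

Total size = 16 + 68 + 31 + 16 + 58 + 50 + 94 + 11 + 66 + 17 + 75 = 502 kg.
⌈502 / 100⌉ = 6.

6 trucks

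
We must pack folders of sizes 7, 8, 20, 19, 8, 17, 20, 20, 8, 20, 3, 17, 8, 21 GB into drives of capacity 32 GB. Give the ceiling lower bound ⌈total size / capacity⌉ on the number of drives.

Total size = 7 + 8 + 20 + 19 + 8 + 17 + 20 + 20 + 8 + 20 + 3 + 17 + 8 + 21 = 196 GB.
⌈196 / 32⌉ = 7.

7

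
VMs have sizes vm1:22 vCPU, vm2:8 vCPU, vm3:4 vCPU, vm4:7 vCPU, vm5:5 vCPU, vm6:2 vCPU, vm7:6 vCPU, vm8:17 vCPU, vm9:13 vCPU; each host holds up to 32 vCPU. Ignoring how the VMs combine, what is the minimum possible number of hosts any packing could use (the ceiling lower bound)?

3

Total size = 22 + 8 + 4 + 7 + 5 + 2 + 6 + 17 + 13 = 84 vCPU.
⌈84 / 32⌉ = 3.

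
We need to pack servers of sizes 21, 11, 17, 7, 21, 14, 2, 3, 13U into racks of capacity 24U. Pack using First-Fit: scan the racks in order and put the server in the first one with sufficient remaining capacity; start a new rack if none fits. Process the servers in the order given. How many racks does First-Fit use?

Put 21U in rack 1; 3U remain.
Put 11U in rack 2; 13U remain.
Put 17U in rack 3; 7U remain.
Put 7U in rack 2; 6U remain.
Put 21U in rack 4; 3U remain.
Put 14U in rack 5; 10U remain.
Put 2U in rack 1; 1U remain.
Put 3U in rack 2; 3U remain.
Put 13U in rack 6; 11U remain.

6 racks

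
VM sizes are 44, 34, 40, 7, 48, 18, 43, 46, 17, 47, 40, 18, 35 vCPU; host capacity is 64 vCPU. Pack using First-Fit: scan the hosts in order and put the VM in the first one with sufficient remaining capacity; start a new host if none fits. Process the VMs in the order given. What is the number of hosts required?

9 hosts

44 vCPU → host 1 (remaining 20 vCPU)
34 vCPU → host 2 (remaining 30 vCPU)
40 vCPU → host 3 (remaining 24 vCPU)
7 vCPU → host 1 (remaining 13 vCPU)
48 vCPU → host 4 (remaining 16 vCPU)
18 vCPU → host 2 (remaining 12 vCPU)
43 vCPU → host 5 (remaining 21 vCPU)
46 vCPU → host 6 (remaining 18 vCPU)
17 vCPU → host 3 (remaining 7 vCPU)
47 vCPU → host 7 (remaining 17 vCPU)
40 vCPU → host 8 (remaining 24 vCPU)
18 vCPU → host 5 (remaining 3 vCPU)
35 vCPU → host 9 (remaining 29 vCPU)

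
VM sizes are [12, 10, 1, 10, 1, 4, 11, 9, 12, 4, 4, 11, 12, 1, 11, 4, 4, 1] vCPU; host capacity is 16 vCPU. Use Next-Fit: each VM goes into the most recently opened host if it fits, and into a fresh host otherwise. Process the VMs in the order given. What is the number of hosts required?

10

host 1: place 12 vCPU, 4 vCPU left
host 2: place 10 vCPU, 6 vCPU left
host 2: place 1 vCPU, 5 vCPU left
host 3: place 10 vCPU, 6 vCPU left
host 3: place 1 vCPU, 5 vCPU left
host 3: place 4 vCPU, 1 vCPU left
host 4: place 11 vCPU, 5 vCPU left
host 5: place 9 vCPU, 7 vCPU left
host 6: place 12 vCPU, 4 vCPU left
host 6: place 4 vCPU, 0 vCPU left
host 7: place 4 vCPU, 12 vCPU left
host 7: place 11 vCPU, 1 vCPU left
host 8: place 12 vCPU, 4 vCPU left
host 8: place 1 vCPU, 3 vCPU left
host 9: place 11 vCPU, 5 vCPU left
host 9: place 4 vCPU, 1 vCPU left
host 10: place 4 vCPU, 12 vCPU left
host 10: place 1 vCPU, 11 vCPU left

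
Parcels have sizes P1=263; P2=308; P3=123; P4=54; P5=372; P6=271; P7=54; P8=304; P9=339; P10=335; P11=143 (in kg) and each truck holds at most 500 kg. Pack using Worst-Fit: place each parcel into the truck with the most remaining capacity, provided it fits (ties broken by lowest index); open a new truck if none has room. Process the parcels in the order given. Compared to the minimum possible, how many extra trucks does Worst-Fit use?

0

Worst-Fit: [263,123] [308,54] [372] [271,54] [304,143] [339] [335] → 7 trucks.
7 parcels exceed 250 kg (half the capacity), and no two of those can share a truck, so at least 7 trucks are needed.
So 7 is already optimal.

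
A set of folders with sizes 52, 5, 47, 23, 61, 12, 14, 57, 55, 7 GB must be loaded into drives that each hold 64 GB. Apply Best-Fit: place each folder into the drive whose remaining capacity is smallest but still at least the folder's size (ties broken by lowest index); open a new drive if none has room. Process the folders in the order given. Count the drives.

52 GB → drive 1 (remaining 12 GB)
5 GB → drive 1 (remaining 7 GB)
47 GB → drive 2 (remaining 17 GB)
23 GB → drive 3 (remaining 41 GB)
61 GB → drive 4 (remaining 3 GB)
12 GB → drive 2 (remaining 5 GB)
14 GB → drive 3 (remaining 27 GB)
57 GB → drive 5 (remaining 7 GB)
55 GB → drive 6 (remaining 9 GB)
7 GB → drive 1 (remaining 0 GB)

6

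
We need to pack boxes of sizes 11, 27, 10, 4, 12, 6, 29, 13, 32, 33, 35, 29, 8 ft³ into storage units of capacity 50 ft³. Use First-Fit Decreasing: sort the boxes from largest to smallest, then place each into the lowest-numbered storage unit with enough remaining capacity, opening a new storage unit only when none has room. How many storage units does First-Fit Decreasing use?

6

Sorted descending: 35, 33, 32, 29, 29, 27, 13, 12, 11, 10, 8, 6, 4.
storage unit 1: place 35 ft³, 15 ft³ left
storage unit 2: place 33 ft³, 17 ft³ left
storage unit 3: place 32 ft³, 18 ft³ left
storage unit 4: place 29 ft³, 21 ft³ left
storage unit 5: place 29 ft³, 21 ft³ left
storage unit 6: place 27 ft³, 23 ft³ left
storage unit 1: place 13 ft³, 2 ft³ left
storage unit 2: place 12 ft³, 5 ft³ left
storage unit 3: place 11 ft³, 7 ft³ left
storage unit 4: place 10 ft³, 11 ft³ left
storage unit 4: place 8 ft³, 3 ft³ left
storage unit 3: place 6 ft³, 1 ft³ left
storage unit 2: place 4 ft³, 1 ft³ left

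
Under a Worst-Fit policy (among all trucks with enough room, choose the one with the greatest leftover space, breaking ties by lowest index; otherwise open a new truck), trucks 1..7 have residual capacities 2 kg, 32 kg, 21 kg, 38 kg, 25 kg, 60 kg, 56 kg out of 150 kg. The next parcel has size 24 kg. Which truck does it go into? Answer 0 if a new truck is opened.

Trucks with room: truck 2 (32 kg), truck 4 (38 kg), truck 5 (25 kg), truck 6 (60 kg), truck 7 (56 kg).
Most room is truck 6 with 60 kg free.

6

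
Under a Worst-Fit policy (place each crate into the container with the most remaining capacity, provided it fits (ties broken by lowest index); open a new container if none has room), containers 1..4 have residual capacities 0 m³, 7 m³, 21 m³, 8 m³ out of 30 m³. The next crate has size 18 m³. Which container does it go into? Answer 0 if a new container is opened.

3

Containers with room: container 3 (21 m³).
Most room is container 3 with 21 m³ free.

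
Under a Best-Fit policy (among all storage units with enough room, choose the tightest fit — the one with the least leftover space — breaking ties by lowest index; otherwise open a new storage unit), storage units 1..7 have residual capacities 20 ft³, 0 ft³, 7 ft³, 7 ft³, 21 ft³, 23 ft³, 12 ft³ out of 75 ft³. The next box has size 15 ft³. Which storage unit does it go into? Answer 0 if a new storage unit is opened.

Storage units with room: storage unit 1 (20 ft³), storage unit 5 (21 ft³), storage unit 6 (23 ft³).
Tightest fit is storage unit 1 with 20 ft³ free.

1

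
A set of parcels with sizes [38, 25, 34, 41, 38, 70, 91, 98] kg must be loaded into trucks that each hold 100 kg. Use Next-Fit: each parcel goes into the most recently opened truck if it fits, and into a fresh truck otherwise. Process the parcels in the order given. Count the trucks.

truck 1: place 38 kg, 62 kg left
truck 1: place 25 kg, 37 kg left
truck 1: place 34 kg, 3 kg left
truck 2: place 41 kg, 59 kg left
truck 2: place 38 kg, 21 kg left
truck 3: place 70 kg, 30 kg left
truck 4: place 91 kg, 9 kg left
truck 5: place 98 kg, 2 kg left

5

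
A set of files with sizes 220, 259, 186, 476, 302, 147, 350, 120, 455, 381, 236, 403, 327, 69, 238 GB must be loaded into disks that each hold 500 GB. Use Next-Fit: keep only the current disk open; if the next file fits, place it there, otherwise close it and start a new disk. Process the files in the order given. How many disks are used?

Put 220 GB in disk 1; 280 GB remain.
Put 259 GB in disk 1; 21 GB remain.
Put 186 GB in disk 2; 314 GB remain.
Put 476 GB in disk 3; 24 GB remain.
Put 302 GB in disk 4; 198 GB remain.
Put 147 GB in disk 4; 51 GB remain.
Put 350 GB in disk 5; 150 GB remain.
Put 120 GB in disk 5; 30 GB remain.
Put 455 GB in disk 6; 45 GB remain.
Put 381 GB in disk 7; 119 GB remain.
Put 236 GB in disk 8; 264 GB remain.
Put 403 GB in disk 9; 97 GB remain.
Put 327 GB in disk 10; 173 GB remain.
Put 69 GB in disk 10; 104 GB remain.
Put 238 GB in disk 11; 262 GB remain.

11 disks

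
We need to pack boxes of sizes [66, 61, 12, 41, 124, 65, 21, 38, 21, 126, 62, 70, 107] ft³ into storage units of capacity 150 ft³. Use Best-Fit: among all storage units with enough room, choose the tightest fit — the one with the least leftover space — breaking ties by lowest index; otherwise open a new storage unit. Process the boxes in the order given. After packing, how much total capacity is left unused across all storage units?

86

66 ft³ → storage unit 1 (remaining 84 ft³)
61 ft³ → storage unit 1 (remaining 23 ft³)
12 ft³ → storage unit 1 (remaining 11 ft³)
41 ft³ → storage unit 2 (remaining 109 ft³)
124 ft³ → storage unit 3 (remaining 26 ft³)
65 ft³ → storage unit 2 (remaining 44 ft³)
21 ft³ → storage unit 3 (remaining 5 ft³)
38 ft³ → storage unit 2 (remaining 6 ft³)
21 ft³ → storage unit 4 (remaining 129 ft³)
126 ft³ → storage unit 4 (remaining 3 ft³)
62 ft³ → storage unit 5 (remaining 88 ft³)
70 ft³ → storage unit 5 (remaining 18 ft³)
107 ft³ → storage unit 6 (remaining 43 ft³)
6 storage units × 150 ft³ = 900 ft³; used 814 ft³; unused 86 ft³.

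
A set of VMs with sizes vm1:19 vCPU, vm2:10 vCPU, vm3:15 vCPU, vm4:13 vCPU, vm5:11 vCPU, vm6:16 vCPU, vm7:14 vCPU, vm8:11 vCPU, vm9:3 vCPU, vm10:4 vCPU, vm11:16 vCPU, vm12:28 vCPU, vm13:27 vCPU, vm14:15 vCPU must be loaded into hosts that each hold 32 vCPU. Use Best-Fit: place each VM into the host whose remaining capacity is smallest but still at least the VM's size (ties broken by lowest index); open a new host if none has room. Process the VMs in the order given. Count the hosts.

7 hosts

host 1: place vm1 (19 vCPU), 13 vCPU left
host 1: place vm2 (10 vCPU), 3 vCPU left
host 2: place vm3 (15 vCPU), 17 vCPU left
host 2: place vm4 (13 vCPU), 4 vCPU left
host 3: place vm5 (11 vCPU), 21 vCPU left
host 3: place vm6 (16 vCPU), 5 vCPU left
host 4: place vm7 (14 vCPU), 18 vCPU left
host 4: place vm8 (11 vCPU), 7 vCPU left
host 1: place vm9 (3 vCPU), 0 vCPU left
host 2: place vm10 (4 vCPU), 0 vCPU left
host 5: place vm11 (16 vCPU), 16 vCPU left
host 6: place vm12 (28 vCPU), 4 vCPU left
host 7: place vm13 (27 vCPU), 5 vCPU left
host 5: place vm14 (15 vCPU), 1 vCPU left
Final hosts: [19,10,3] [15,13,4] [11,16] [14,11] [16,15] [28] [27].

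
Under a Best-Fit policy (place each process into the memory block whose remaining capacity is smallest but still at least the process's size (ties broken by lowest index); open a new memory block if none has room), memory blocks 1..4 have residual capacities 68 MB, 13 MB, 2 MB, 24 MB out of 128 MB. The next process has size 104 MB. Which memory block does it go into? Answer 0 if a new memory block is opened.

0

No memory block has ≥ 104 MB free, so a new memory block is opened.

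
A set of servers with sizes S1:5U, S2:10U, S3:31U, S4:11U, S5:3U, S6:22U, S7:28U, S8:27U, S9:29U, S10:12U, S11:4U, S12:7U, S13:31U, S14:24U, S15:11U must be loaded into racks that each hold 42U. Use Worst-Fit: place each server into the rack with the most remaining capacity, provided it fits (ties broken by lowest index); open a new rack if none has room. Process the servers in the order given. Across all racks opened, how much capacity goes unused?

Put S1 (5U) in rack 1; 37U remain.
Put S2 (10U) in rack 1; 27U remain.
Put S3 (31U) in rack 2; 11U remain.
Put S4 (11U) in rack 1; 16U remain.
Put S5 (3U) in rack 1; 13U remain.
Put S6 (22U) in rack 3; 20U remain.
Put S7 (28U) in rack 4; 14U remain.
Put S8 (27U) in rack 5; 15U remain.
Put S9 (29U) in rack 6; 13U remain.
Put S10 (12U) in rack 3; 8U remain.
Put S11 (4U) in rack 5; 11U remain.
Put S12 (7U) in rack 4; 7U remain.
Put S13 (31U) in rack 7; 11U remain.
Put S14 (24U) in rack 8; 18U remain.
Put S15 (11U) in rack 8; 7U remain.
8 racks × 42U = 336U; used 255U; unused 81U.

81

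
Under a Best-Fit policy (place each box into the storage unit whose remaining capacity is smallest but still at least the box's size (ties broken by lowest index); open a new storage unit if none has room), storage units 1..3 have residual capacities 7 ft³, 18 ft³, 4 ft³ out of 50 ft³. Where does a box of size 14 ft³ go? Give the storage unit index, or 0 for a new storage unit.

Storage units with room: storage unit 2 (18 ft³).
Tightest fit is storage unit 2 with 18 ft³ free.

2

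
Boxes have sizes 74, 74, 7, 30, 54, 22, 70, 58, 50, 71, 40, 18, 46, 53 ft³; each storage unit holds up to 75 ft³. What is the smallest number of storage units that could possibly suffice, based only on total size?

Total size = 74 + 74 + 7 + 30 + 54 + 22 + 70 + 58 + 50 + 71 + 40 + 18 + 46 + 53 = 667 ft³.
⌈667 / 75⌉ = 9.

9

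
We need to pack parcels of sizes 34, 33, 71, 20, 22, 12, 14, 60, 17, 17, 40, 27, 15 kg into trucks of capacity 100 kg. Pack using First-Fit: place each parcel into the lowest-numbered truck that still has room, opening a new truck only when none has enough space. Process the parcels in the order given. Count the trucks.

Put 34 kg in truck 1; 66 kg remain.
Put 33 kg in truck 1; 33 kg remain.
Put 71 kg in truck 2; 29 kg remain.
Put 20 kg in truck 1; 13 kg remain.
Put 22 kg in truck 2; 7 kg remain.
Put 12 kg in truck 1; 1 kg remain.
Put 14 kg in truck 3; 86 kg remain.
Put 60 kg in truck 3; 26 kg remain.
Put 17 kg in truck 3; 9 kg remain.
Put 17 kg in truck 4; 83 kg remain.
Put 40 kg in truck 4; 43 kg remain.
Put 27 kg in truck 4; 16 kg remain.
Put 15 kg in truck 4; 1 kg remain.

4 trucks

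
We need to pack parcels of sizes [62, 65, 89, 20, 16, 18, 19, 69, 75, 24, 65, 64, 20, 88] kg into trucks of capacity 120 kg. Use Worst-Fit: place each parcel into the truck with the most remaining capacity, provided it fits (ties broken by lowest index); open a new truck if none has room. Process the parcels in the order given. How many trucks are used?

62 kg → truck 1 (remaining 58 kg)
65 kg → truck 2 (remaining 55 kg)
89 kg → truck 3 (remaining 31 kg)
20 kg → truck 1 (remaining 38 kg)
16 kg → truck 2 (remaining 39 kg)
18 kg → truck 2 (remaining 21 kg)
19 kg → truck 1 (remaining 19 kg)
69 kg → truck 4 (remaining 51 kg)
75 kg → truck 5 (remaining 45 kg)
24 kg → truck 4 (remaining 27 kg)
65 kg → truck 6 (remaining 55 kg)
64 kg → truck 7 (remaining 56 kg)
20 kg → truck 7 (remaining 36 kg)
88 kg → truck 8 (remaining 32 kg)
Final trucks: [62,20,19] [65,16,18] [89] [69,24] [75] [65] [64,20] [88].

8 trucks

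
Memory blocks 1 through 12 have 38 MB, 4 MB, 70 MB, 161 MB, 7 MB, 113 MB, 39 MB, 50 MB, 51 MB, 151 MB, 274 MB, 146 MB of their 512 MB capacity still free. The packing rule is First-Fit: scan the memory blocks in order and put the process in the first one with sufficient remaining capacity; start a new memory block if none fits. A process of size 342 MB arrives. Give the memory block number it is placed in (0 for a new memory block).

No memory block has ≥ 342 MB free, so a new memory block is opened.

0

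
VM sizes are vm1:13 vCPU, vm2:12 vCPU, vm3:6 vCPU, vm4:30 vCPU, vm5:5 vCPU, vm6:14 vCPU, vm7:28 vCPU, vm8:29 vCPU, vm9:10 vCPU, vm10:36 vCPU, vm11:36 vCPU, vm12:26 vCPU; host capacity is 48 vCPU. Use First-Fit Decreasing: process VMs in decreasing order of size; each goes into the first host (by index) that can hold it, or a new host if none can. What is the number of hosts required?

Sorted descending: 36, 36, 30, 29, 28, 26, 14, 13, 12, 10, 6, 5.
Put 36 vCPU in host 1; 12 vCPU remain.
Put 36 vCPU in host 2; 12 vCPU remain.
Put 30 vCPU in host 3; 18 vCPU remain.
Put 29 vCPU in host 4; 19 vCPU remain.
Put 28 vCPU in host 5; 20 vCPU remain.
Put 26 vCPU in host 6; 22 vCPU remain.
Put 14 vCPU in host 3; 4 vCPU remain.
Put 13 vCPU in host 4; 6 vCPU remain.
Put 12 vCPU in host 1; 0 vCPU remain.
Put 10 vCPU in host 2; 2 vCPU remain.
Put 6 vCPU in host 4; 0 vCPU remain.
Put 5 vCPU in host 5; 15 vCPU remain.
Final hosts: [36,12] [36,10] [30,14] [29,13,6] [28,5] [26].

6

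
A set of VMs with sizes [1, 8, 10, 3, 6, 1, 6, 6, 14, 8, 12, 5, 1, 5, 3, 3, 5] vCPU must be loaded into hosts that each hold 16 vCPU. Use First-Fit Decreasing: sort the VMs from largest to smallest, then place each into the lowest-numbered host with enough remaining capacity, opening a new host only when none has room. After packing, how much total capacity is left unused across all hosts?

15

Sorted descending: 14, 12, 10, 8, 8, 6, 6, 6, 5, 5, 5, 3, 3, 3, 1, 1, 1.
Put 14 vCPU in host 1; 2 vCPU remain.
Put 12 vCPU in host 2; 4 vCPU remain.
Put 10 vCPU in host 3; 6 vCPU remain.
Put 8 vCPU in host 4; 8 vCPU remain.
Put 8 vCPU in host 4; 0 vCPU remain.
Put 6 vCPU in host 3; 0 vCPU remain.
Put 6 vCPU in host 5; 10 vCPU remain.
Put 6 vCPU in host 5; 4 vCPU remain.
Put 5 vCPU in host 6; 11 vCPU remain.
Put 5 vCPU in host 6; 6 vCPU remain.
Put 5 vCPU in host 6; 1 vCPU remain.
Put 3 vCPU in host 2; 1 vCPU remain.
Put 3 vCPU in host 5; 1 vCPU remain.
Put 3 vCPU in host 7; 13 vCPU remain.
Put 1 vCPU in host 1; 1 vCPU remain.
Put 1 vCPU in host 1; 0 vCPU remain.
Put 1 vCPU in host 2; 0 vCPU remain.
7 hosts × 16 vCPU = 112 vCPU; used 97 vCPU; unused 15 vCPU.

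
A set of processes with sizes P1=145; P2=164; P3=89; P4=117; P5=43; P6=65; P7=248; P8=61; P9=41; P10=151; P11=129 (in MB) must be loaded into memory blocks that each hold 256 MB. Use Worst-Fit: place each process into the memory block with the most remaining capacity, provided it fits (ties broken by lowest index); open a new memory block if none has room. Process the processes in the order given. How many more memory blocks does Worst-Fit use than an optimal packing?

1

Worst-Fit: [145,89] [164,61] [117,43,65] [248] [41,151] [129] → 6 memory blocks.
Total size 1253 MB; any packing needs at least ⌈1253/256⌉ = 5 memory blocks.
An optimal packing achieves that bound: [248] [164,89] [151,61,43] [145,65,41] [129,117] → 5 memory blocks.
Excess: 6 − 5 = 1.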